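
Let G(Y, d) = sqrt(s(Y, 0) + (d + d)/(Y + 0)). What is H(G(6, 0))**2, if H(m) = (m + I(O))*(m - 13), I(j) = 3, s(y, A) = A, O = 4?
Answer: 1521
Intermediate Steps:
G(Y, d) = sqrt(2)*sqrt(d/Y) (G(Y, d) = sqrt(0 + (d + d)/(Y + 0)) = sqrt(0 + (2*d)/Y) = sqrt(0 + 2*d/Y) = sqrt(2*d/Y) = sqrt(2)*sqrt(d/Y))
H(m) = (-13 + m)*(3 + m) (H(m) = (m + 3)*(m - 13) = (3 + m)*(-13 + m) = (-13 + m)*(3 + m))
H(G(6, 0))**2 = (-39 + (sqrt(2)*sqrt(0/6))**2 - 10*sqrt(2)*sqrt(0/6))**2 = (-39 + (sqrt(2)*sqrt(0*(1/6)))**2 - 10*sqrt(2)*sqrt(0*(1/6)))**2 = (-39 + (sqrt(2)*sqrt(0))**2 - 10*sqrt(2)*sqrt(0))**2 = (-39 + (sqrt(2)*0)**2 - 10*sqrt(2)*0)**2 = (-39 + 0**2 - 10*0)**2 = (-39 + 0 + 0)**2 = (-39)**2 = 1521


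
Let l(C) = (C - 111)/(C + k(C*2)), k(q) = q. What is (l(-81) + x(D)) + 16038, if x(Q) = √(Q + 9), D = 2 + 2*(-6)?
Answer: 1299142/81 + I ≈ 16039.0 + 1.0*I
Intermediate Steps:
l(C) = (-111 + C)/(3*C) (l(C) = (C - 111)/(C + C*2) = (-111 + C)/(C + 2*C) = (-111 + C)/((3*C)) = (-111 + C)*(1/(3*C)) = (-111 + C)/(3*C))
D = -10 (D = 2 - 12 = -10)
x(Q) = √(9 + Q)
(l(-81) + x(D)) + 16038 = ((⅓)*(-111 - 81)/(-81) + √(9 - 10)) + 16038 = ((⅓)*(-1/81)*(-192) + √(-1)) + 16038 = (64/81 + I) + 16038 = 1299142/81 + I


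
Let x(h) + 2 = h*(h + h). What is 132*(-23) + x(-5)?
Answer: -2988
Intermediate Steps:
x(h) = -2 + 2*h² (x(h) = -2 + h*(h + h) = -2 + h*(2*h) = -2 + 2*h²)
132*(-23) + x(-5) = 132*(-23) + (-2 + 2*(-5)²) = -3036 + (-2 + 2*25) = -3036 + (-2 + 50) = -3036 + 48 = -2988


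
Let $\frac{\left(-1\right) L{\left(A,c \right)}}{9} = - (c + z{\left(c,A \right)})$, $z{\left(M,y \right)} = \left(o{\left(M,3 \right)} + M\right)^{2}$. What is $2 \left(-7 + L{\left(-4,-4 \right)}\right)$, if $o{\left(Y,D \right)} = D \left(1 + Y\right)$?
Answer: $2956$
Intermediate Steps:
$z{\left(M,y \right)} = \left(3 + 4 M\right)^{2}$ ($z{\left(M,y \right)} = \left(3 \left(1 + M\right) + M\right)^{2} = \left(\left(3 + 3 M\right) + M\right)^{2} = \left(3 + 4 M\right)^{2}$)
$L{\left(A,c \right)} = 9 c + 9 \left(3 + 4 c\right)^{2}$ ($L{\left(A,c \right)} = - 9 \left(- (c + \left(3 + 4 c\right)^{2})\right) = - 9 \left(- c - \left(3 + 4 c\right)^{2}\right) = 9 c + 9 \left(3 + 4 c\right)^{2}$)
$2 \left(-7 + L{\left(-4,-4 \right)}\right) = 2 \left(-7 + \left(9 \left(-4\right) + 9 \left(3 + 4 \left(-4\right)\right)^{2}\right)\right) = 2 \left(-7 - \left(36 - 9 \left(3 - 16\right)^{2}\right)\right) = 2 \left(-7 - \left(36 - 9 \left(-13\right)^{2}\right)\right) = 2 \left(-7 + \left(-36 + 9 \cdot 169\right)\right) = 2 \left(-7 + \left(-36 + 1521\right)\right) = 2 \left(-7 + 1485\right) = 2 \cdot 1478 = 2956$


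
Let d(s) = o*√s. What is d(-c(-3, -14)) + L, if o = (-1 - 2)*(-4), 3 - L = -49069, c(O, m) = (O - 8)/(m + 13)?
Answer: 49072 + 12*I*√11 ≈ 49072.0 + 39.799*I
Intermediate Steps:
c(O, m) = (-8 + O)/(13 + m)
L = 49072 (L = 3 - 1*(-49069) = 3 + 49069 = 49072)
o = 12 (o = -3*(-4) = 12)
d(s) = 12*√s
d(-c(-3, -14)) + L = 12*√(-(-8 - 3)/(13 - 14)) + 49072 = 12*√(-(-11)/(-1)) + 49072 = 12*√(-(-1)*(-11)) + 49072 = 12*√(-1*11) + 49072 = 12*√(-11) + 49072 = 12*(I*√11) + 49072 = 12*I*√11 + 49072 = 49072 + 12*I*√11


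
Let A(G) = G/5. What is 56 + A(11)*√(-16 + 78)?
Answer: 56 + 11*√62/5 ≈ 73.323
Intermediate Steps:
A(G) = G/5 (A(G) = G*(⅕) = G/5)
56 + A(11)*√(-16 + 78) = 56 + ((⅕)*11)*√(-16 + 78) = 56 + 11*√62/5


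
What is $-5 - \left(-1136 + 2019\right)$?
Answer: $-888$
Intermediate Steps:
$-5 - \left(-1136 + 2019\right) = -5 - 883 = -888$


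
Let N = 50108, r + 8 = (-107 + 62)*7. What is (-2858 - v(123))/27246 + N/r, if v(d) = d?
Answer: -71905549/463182 ≈ -155.24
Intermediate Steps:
r = -323 (r = -8 + (-107 + 62)*7 = -8 - 45*7 = -8 - 315 = -323)
(-2858 - v(123))/27246 + N/r = (-2858 - 1*123)/27246 + 50108/(-323) = (-2858 - 123)*(1/27246) + 50108*(-1/323) = -2981*1/27246 - 50108/323 = -2981/27246 - 50108/323 = -71905549/463182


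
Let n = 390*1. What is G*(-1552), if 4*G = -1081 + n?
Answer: 268108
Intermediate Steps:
n = 390
G = -691/4 (G = (-1081 + 390)/4 = (¼)*(-691) = -691/4 ≈ -172.75)
G*(-1552) = -691/4*(-1552) = 268108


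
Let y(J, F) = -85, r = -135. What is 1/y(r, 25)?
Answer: -1/85 ≈ -0.011765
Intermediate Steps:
1/y(r, 25) = 1/(-85) = -1/85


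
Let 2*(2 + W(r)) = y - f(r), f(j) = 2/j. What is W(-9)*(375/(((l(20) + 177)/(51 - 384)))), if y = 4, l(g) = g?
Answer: -13875/197 ≈ -70.432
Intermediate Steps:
W(r) = -1/r (W(r) = -2 + (4 - 2/r)/2 = -2 + (2 - 1/r) = -1/r)
W(-9)*(375/(((l(20) + 177)/(51 - 384)))) = (-1/(-9))*(375/(((20 + 177)/(51 - 384)))) = (-1*(-1/9))*(375/((197/(-333)))) = (375/((197*(-1/333))))/9 = (375/(-197/333))/9 = (375*(-333/197))/9 = (1/9)*(-124875/197) = -13875/197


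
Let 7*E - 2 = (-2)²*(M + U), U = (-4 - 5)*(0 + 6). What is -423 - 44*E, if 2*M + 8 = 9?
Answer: 6367/7 ≈ 909.57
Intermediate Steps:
M = ½ (M = -4 + (½)*9 = -4 + 9/2 = ½ ≈ 0.50000)
U = -54 (U = -9*6 = -54)
E = -212/7 (E = 2/7 + ((-2)²*(½ - 54))/7 = 2/7 + (4*(-107/2))/7 = 2/7 + (⅐)*(-214) = 2/7 - 214/7 = -212/7 ≈ -30.286)
-423 - 44*E = -423 - 44*(-212/7) = -423 + 9328/7 = 6367/7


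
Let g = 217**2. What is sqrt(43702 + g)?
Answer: sqrt(90791) ≈ 301.32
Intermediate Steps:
g = 47089
sqrt(43702 + g) = sqrt(43702 + 47089) = sqrt(90791)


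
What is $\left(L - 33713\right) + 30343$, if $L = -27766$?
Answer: $-31136$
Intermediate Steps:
$\left(L - 33713\right) + 30343 = \left(-27766 - 33713\right) + 30343 = -61479 + 30343 = -31136$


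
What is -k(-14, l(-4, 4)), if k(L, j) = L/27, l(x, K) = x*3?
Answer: 14/27 ≈ 0.51852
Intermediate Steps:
l(x, K) = 3*x
k(L, j) = L/27 (k(L, j) = L*(1/27) = L/27)
-k(-14, l(-4, 4)) = -(-14)/27 = -1*(-14/27) = 14/27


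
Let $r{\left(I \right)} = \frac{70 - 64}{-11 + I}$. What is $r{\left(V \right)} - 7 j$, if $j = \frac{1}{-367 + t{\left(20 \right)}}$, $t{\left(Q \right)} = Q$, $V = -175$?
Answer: $- \frac{130}{10757} \approx -0.012085$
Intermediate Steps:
$j = - \frac{1}{347}$ ($j = \frac{1}{-367 + 20} = \frac{1}{-347} = - \frac{1}{347} \approx -0.0028818$)
$r{\left(I \right)} = \frac{6}{-11 + I}$
$r{\left(V \right)} - 7 j = \frac{6}{-11 - 175} - - \frac{7}{347} = \frac{6}{-186} + \frac{7}{347} = 6 \left(- \frac{1}{186}\right) + \frac{7}{347} = - \frac{1}{31} + \frac{7}{347} = - \frac{130}{10757}$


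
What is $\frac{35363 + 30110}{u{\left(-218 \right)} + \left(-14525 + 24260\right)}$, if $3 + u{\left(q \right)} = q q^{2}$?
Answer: $- \frac{65473}{10350500} \approx -0.0063256$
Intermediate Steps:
$u{\left(q \right)} = -3 + q^{3}$ ($u{\left(q \right)} = -3 + q q^{2} = -3 + q^{3}$)
$\frac{35363 + 30110}{u{\left(-218 \right)} + \left(-14525 + 24260\right)} = \frac{35363 + 30110}{\left(-3 + \left(-218\right)^{3}\right) + \left(-14525 + 24260\right)} = \frac{65473}{\left(-3 - 10360232\right) + 9735} = \frac{65473}{-10360235 + 9735} = \frac{65473}{-10350500} = 65473 \left(- \frac{1}{10350500}\right) = - \frac{65473}{10350500}$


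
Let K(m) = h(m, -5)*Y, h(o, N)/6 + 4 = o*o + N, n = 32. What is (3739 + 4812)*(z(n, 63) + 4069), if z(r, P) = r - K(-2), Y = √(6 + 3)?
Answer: 35837241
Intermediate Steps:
Y = 3 (Y = √9 = 3)
h(o, N) = -24 + 6*N + 6*o² (h(o, N) = -24 + 6*(o*o + N) = -24 + 6*(o² + N) = -24 + 6*(N + o²) = -24 + (6*N + 6*o²) = -24 + 6*N + 6*o²)
K(m) = -162 + 18*m² (K(m) = (-24 + 6*(-5) + 6*m²)*3 = (-24 - 30 + 6*m²)*3 = (-54 + 6*m²)*3 = -162 + 18*m²)
z(r, P) = 90 + r (z(r, P) = r - (-162 + 18*(-2)²) = r - (-162 + 18*4) = r - (-162 + 72) = r - 1*(-90) = r + 90 = 90 + r)
(3739 + 4812)*(z(n, 63) + 4069) = (3739 + 4812)*((90 + 32) + 4069) = 8551*(122 + 4069) = 8551*4191 = 35837241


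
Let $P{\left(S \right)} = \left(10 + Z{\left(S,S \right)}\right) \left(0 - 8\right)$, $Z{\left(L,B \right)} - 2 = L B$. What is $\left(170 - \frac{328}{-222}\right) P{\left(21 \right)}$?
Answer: $- \frac{22993072}{37} \approx -6.2143 \cdot 10^{5}$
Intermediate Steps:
$Z{\left(L,B \right)} = 2 + B L$ ($Z{\left(L,B \right)} = 2 + L B = 2 + B L$)
$P{\left(S \right)} = -96 - 8 S^{2}$ ($P{\left(S \right)} = \left(10 + \left(2 + S S\right)\right) \left(0 - 8\right) = \left(10 + \left(2 + S^{2}\right)\right) \left(-8\right) = \left(12 + S^{2}\right) \left(-8\right) = -96 - 8 S^{2}$)
$\left(170 - \frac{328}{-222}\right) P{\left(21 \right)} = \left(170 - \frac{328}{-222}\right) \left(-96 - 8 \cdot 21^{2}\right) = \left(170 - - \frac{164}{111}\right) \left(-96 - 3528\right) = \left(170 + \frac{164}{111}\right) \left(-96 - 3528\right) = \frac{19034}{111} \left(-3624\right) = - \frac{22993072}{37}$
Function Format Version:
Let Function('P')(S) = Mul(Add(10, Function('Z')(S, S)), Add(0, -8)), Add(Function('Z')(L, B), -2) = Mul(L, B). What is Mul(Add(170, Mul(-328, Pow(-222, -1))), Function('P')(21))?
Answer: Rational(-22993072, 37) ≈ -6.2143e+5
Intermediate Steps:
Function('Z')(L, B) = Add(2, Mul(B, L)) (Function('Z')(L, B) = Add(2, Mul(L, B)) = Add(2, Mul(B, L)))
Function('P')(S) = Add(-96, Mul(-8, Pow(S, 2))) (Function('P')(S) = Mul(Add(10, Add(2, Mul(S, S))), Add(0, -8)) = Mul(Add(10, Add(2, Pow(S, 2))), -8) = Mul(Add(12, Pow(S, 2)), -8) = Add(-96, Mul(-8, Pow(S, 2))))
Mul(Add(170, Mul(-328, Pow(-222, -1))), Function('P')(21)) = Mul(Add(170, Mul(-328, Pow(-222, -1))), Add(-96, Mul(-8, Pow(21, 2)))) = Mul(Add(170, Mul(-328, Rational(-1, 222))), Add(-96, Mul(-8, 441))) = Mul(Add(170, Rational(164, 111)), Add(-96, -3528)) = Mul(Rational(19034, 111), -3624) = Rational(-22993072, 37)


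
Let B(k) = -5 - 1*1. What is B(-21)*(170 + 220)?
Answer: -2340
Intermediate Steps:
B(k) = -6 (B(k) = -5 - 1 = -6)
B(-21)*(170 + 220) = -6*(170 + 220) = -6*390 = -2340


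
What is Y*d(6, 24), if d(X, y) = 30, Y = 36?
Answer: 1080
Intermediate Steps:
Y*d(6, 24) = 36*30 = 1080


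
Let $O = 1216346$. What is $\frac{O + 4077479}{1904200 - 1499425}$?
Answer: $\frac{211753}{16191} \approx 13.078$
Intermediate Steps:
$\frac{O + 4077479}{1904200 - 1499425} = \frac{1216346 + 4077479}{1904200 - 1499425} = \frac{5293825}{404775} = 5293825 \cdot \frac{1}{404775} = \frac{211753}{16191}$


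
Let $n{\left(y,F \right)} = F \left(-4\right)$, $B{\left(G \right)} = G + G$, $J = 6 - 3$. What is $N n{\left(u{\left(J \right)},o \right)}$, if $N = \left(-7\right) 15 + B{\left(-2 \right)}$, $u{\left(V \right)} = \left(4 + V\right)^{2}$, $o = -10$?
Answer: $-4360$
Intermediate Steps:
$J = 3$
$B{\left(G \right)} = 2 G$
$n{\left(y,F \right)} = - 4 F$
$N = -109$ ($N = \left(-7\right) 15 + 2 \left(-2\right) = -105 - 4 = -109$)
$N n{\left(u{\left(J \right)},o \right)} = - 109 \left(\left(-4\right) \left(-10\right)\right) = \left(-109\right) 40 = -4360$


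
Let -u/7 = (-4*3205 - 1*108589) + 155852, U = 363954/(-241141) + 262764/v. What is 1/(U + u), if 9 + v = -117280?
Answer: -28283186749/6819210659345079 ≈ -4.1476e-6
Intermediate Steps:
v = -117289 (v = -9 - 117280 = -117289)
U = -106050974430/28283186749 (U = 363954/(-241141) + 262764/(-117289) = 363954*(-1/241141) + 262764*(-1/117289) = -363954/241141 - 262764/117289 = -106050974430/28283186749 ≈ -3.7496)
u = -241101 (u = -7*((-4*3205 - 1*108589) + 155852) = -7*((-12820 - 108589) + 155852) = -7*(-121409 + 155852) = -7*34443 = -241101)
1/(U + u) = 1/(-106050974430/28283186749 - 241101) = 1/(-6819210659345079/28283186749) = -28283186749/6819210659345079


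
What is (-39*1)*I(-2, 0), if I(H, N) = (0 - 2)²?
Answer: -156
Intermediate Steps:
I(H, N) = 4 (I(H, N) = (-2)² = 4)
(-39*1)*I(-2, 0) = -39*1*4 = -39*4 = -156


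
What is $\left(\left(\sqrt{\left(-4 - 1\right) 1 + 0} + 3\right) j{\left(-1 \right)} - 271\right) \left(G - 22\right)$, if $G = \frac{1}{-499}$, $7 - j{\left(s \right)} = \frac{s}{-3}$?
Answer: $\frac{2755729}{499} - \frac{219580 i \sqrt{5}}{1497} \approx 5522.5 - 327.99 i$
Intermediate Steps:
$j{\left(s \right)} = 7 + \frac{s}{3}$ ($j{\left(s \right)} = 7 - \frac{s}{-3} = 7 - s \left(- \frac{1}{3}\right) = 7 - - \frac{s}{3} = 7 + \frac{s}{3}$)
$G = - \frac{1}{499} \approx -0.002004$
$\left(\left(\sqrt{\left(-4 - 1\right) 1 + 0} + 3\right) j{\left(-1 \right)} - 271\right) \left(G - 22\right) = \left(\left(\sqrt{\left(-4 - 1\right) 1 + 0} + 3\right) \left(7 + \frac{1}{3} \left(-1\right)\right) - 271\right) \left(- \frac{1}{499} - 22\right) = \left(\left(\sqrt{\left(-5\right) 1 + 0} + 3\right) \left(7 - \frac{1}{3}\right) - 271\right) \left(- \frac{10979}{499}\right) = \left(\left(\sqrt{-5 + 0} + 3\right) \frac{20}{3} - 271\right) \left(- \frac{10979}{499}\right) = \left(\left(\sqrt{-5} + 3\right) \frac{20}{3} - 271\right) \left(- \frac{10979}{499}\right) = \left(\left(i \sqrt{5} + 3\right) \frac{20}{3} - 271\right) \left(- \frac{10979}{499}\right) = \left(\left(3 + i \sqrt{5}\right) \frac{20}{3} - 271\right) \left(- \frac{10979}{499}\right) = \left(\left(20 + \frac{20 i \sqrt{5}}{3}\right) - 271\right) \left(- \frac{10979}{499}\right) = \left(-251 + \frac{20 i \sqrt{5}}{3}\right) \left(- \frac{10979}{499}\right) = \frac{2755729}{499} - \frac{219580 i \sqrt{5}}{1497}$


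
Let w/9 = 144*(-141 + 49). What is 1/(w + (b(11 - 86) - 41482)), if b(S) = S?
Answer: -1/160789 ≈ -6.2193e-6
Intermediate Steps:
w = -119232 (w = 9*(144*(-141 + 49)) = 9*(144*(-92)) = 9*(-13248) = -119232)
1/(w + (b(11 - 86) - 41482)) = 1/(-119232 + ((11 - 86) - 41482)) = 1/(-119232 + (-75 - 41482)) = 1/(-119232 - 41557) = 1/(-160789) = -1/160789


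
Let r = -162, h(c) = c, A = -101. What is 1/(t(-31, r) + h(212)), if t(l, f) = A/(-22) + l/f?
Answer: 891/193153 ≈ 0.0046129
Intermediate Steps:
t(l, f) = 101/22 + l/f (t(l, f) = -101/(-22) + l/f = -101*(-1/22) + l/f = 101/22 + l/f)
1/(t(-31, r) + h(212)) = 1/((101/22 - 31/(-162)) + 212) = 1/((101/22 - 31*(-1/162)) + 212) = 1/((101/22 + 31/162) + 212) = 1/(4261/891 + 212) = 1/(193153/891) = 891/193153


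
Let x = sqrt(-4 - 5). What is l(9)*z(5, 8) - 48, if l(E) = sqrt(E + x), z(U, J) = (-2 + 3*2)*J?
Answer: -48 + 32*sqrt(9 + 3*I) ≈ 49.29 + 15.788*I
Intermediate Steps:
z(U, J) = 4*J (z(U, J) = (-2 + 6)*J = 4*J)
x = 3*I (x = sqrt(-9) = 3*I ≈ 3.0*I)
l(E) = sqrt(E + 3*I)
l(9)*z(5, 8) - 48 = sqrt(9 + 3*I)*(4*8) - 48 = sqrt(9 + 3*I)*32 - 48 = 32*sqrt(9 + 3*I) - 48 = -48 + 32*sqrt(9 + 3*I)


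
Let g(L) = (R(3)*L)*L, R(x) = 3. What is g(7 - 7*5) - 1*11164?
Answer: -8812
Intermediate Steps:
g(L) = 3*L² (g(L) = (3*L)*L = 3*L²)
g(7 - 7*5) - 1*11164 = 3*(7 - 7*5)² - 1*11164 = 3*(7 - 35)² - 11164 = 3*(-28)² - 11164 = 3*784 - 11164 = 2352 - 11164 = -8812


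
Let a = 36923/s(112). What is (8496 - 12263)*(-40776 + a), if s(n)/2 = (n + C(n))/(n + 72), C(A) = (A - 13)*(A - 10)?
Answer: 777746203874/5105 ≈ 1.5235e+8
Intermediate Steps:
C(A) = (-13 + A)*(-10 + A)
s(n) = 2*(130 + n² - 22*n)/(72 + n) (s(n) = 2*((n + (130 + n² - 23*n))/(n + 72)) = 2*((130 + n² - 22*n)/(72 + n)) = 2*(130 + n² - 22*n)/(72 + n))
a = 1698458/5105 (a = 36923/((2*(130 + 112² - 22*112)/(72 + 112))) = 36923/((2*(130 + 12544 - 2464)/184)) = 36923/((2*(1/184)*10210)) = 36923/(5105/46) = 36923*(46/5105) = 1698458/5105 ≈ 332.70)
(8496 - 12263)*(-40776 + a) = (8496 - 12263)*(-40776 + 1698458/5105) = -3767*(-206463022/5105) = 777746203874/5105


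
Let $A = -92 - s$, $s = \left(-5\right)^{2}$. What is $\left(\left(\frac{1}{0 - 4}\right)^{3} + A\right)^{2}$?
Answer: $\frac{56085121}{4096} \approx 13693.0$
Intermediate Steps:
$s = 25$
$A = -117$ ($A = -92 - 25 = -117$)
$\left(\left(\frac{1}{0 - 4}\right)^{3} + A\right)^{2} = \left(\left(\frac{1}{0 - 4}\right)^{3} - 117\right)^{2} = \left(\left(\frac{1}{-4}\right)^{3} - 117\right)^{2} = \left(\left(- \frac{1}{4}\right)^{3} - 117\right)^{2} = \left(- \frac{1}{64} - 117\right)^{2} = \left(- \frac{7489}{64}\right)^{2} = \frac{56085121}{4096}$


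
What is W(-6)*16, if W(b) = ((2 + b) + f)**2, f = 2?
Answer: 64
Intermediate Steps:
W(b) = (4 + b)**2 (W(b) = ((2 + b) + 2)**2 = (4 + b)**2)
W(-6)*16 = (4 - 6)**2*16 = (-2)**2*16 = 4*16 = 64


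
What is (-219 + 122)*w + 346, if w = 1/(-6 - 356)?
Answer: 125349/362 ≈ 346.27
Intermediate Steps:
w = -1/362 (w = 1/(-362) = -1/362 ≈ -0.0027624)
(-219 + 122)*w + 346 = (-219 + 122)*(-1/362) + 346 = -97*(-1/362) + 346 = 97/362 + 346 = 125349/362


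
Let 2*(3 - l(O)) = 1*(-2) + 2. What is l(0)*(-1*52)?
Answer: -156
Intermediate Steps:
l(O) = 3 (l(O) = 3 - (1*(-2) + 2)/2 = 3 - (-2 + 2)/2 = 3 - ½*0 = 3 + 0 = 3)
l(0)*(-1*52) = 3*(-1*52) = 3*(-52) = -156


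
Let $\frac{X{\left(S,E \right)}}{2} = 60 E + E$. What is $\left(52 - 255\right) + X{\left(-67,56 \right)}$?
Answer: $6629$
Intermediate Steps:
$X{\left(S,E \right)} = 122 E$ ($X{\left(S,E \right)} = 2 \left(60 E + E\right) = 2 \cdot 61 E = 122 E$)
$\left(52 - 255\right) + X{\left(-67,56 \right)} = \left(52 - 255\right) + 122 \cdot 56 = \left(52 - 255\right) + 6832 = -203 + 6832 = 6629$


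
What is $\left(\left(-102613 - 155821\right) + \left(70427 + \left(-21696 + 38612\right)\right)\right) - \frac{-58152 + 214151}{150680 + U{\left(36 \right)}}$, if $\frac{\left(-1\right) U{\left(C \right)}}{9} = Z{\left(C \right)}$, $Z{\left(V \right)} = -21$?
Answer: $- \frac{25812484078}{150869} \approx -1.7109 \cdot 10^{5}$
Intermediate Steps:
$U{\left(C \right)} = 189$ ($U{\left(C \right)} = \left(-9\right) \left(-21\right) = 189$)
$\left(\left(-102613 - 155821\right) + \left(70427 + \left(-21696 + 38612\right)\right)\right) - \frac{-58152 + 214151}{150680 + U{\left(36 \right)}} = \left(\left(-102613 - 155821\right) + \left(70427 + \left(-21696 + 38612\right)\right)\right) - \frac{-58152 + 214151}{150680 + 189} = \left(-258434 + \left(70427 + 16916\right)\right) - \frac{155999}{150869} = \left(-258434 + 87343\right) - 155999 \cdot \frac{1}{150869} = -171091 - \frac{155999}{150869} = - \frac{25812484078}{150869}$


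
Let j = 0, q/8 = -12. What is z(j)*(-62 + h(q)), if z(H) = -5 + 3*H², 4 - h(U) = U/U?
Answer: 295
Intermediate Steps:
q = -96 (q = 8*(-12) = -96)
h(U) = 3 (h(U) = 4 - U/U = 4 - 1*1 = 4 - 1 = 3)
z(j)*(-62 + h(q)) = (-5 + 3*0²)*(-62 + 3) = (-5 + 3*0)*(-59) = (-5 + 0)*(-59) = -5*(-59) = 295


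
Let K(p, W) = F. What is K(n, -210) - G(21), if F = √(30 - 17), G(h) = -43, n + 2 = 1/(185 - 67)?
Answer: 43 + √13 ≈ 46.606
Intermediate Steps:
n = -235/118 (n = -2 + 1/(185 - 67) = -2 + 1/118 = -235/118 ≈ -1.9915)
F = √13 ≈ 3.6056
K(p, W) = √13
K(n, -210) - G(21) = √13 - 1*(-43) = √13 + 43 = 43 + √13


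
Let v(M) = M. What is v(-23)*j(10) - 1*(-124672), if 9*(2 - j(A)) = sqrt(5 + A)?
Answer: 124626 + 23*sqrt(15)/9 ≈ 1.2464e+5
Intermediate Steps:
j(A) = 2 - sqrt(5 + A)/9
v(-23)*j(10) - 1*(-124672) = -23*(2 - sqrt(5 + 10)/9) - 1*(-124672) = -23*(2 - sqrt(15)/9) + 124672 = (-46 + 23*sqrt(15)/9) + 124672 = 124626 + 23*sqrt(15)/9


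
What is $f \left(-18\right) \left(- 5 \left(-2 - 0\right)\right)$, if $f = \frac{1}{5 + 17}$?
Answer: $- \frac{90}{11} \approx -8.1818$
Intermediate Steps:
$f = \frac{1}{22} \approx 0.045455$
$f \left(-18\right) \left(- 5 \left(-2 - 0\right)\right) = \frac{1}{22} \left(-18\right) \left(- 5 \left(-2 - 0\right)\right) = - \frac{9 \left(- 5 \left(-2 + 0\right)\right)}{11} = - \frac{9 \left(\left(-5\right) \left(-2\right)\right)}{11} = \left(- \frac{9}{11}\right) 10 = - \frac{90}{11}$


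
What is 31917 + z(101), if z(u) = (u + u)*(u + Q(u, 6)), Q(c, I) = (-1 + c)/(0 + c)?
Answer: 52519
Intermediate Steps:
Q(c, I) = (-1 + c)/c
z(u) = 2*u*(u + (-1 + u)/u) (z(u) = (u + u)*(u + (-1 + u)/u) = (2*u)*(u + (-1 + u)/u) = 2*u*(u + (-1 + u)/u))
31917 + z(101) = 31917 + (-2 + 2*101 + 2*101²) = 31917 + (-2 + 202 + 2*10201) = 31917 + (-2 + 202 + 20402) = 31917 + 20602 = 52519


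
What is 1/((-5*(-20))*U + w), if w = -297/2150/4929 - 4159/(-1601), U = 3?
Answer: 5655452450/1711327036051 ≈ 0.0033047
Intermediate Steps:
w = 14691301051/5655452450 (w = -297*1/2150*(1/4929) - 4159*(-1/1601) = -297/2150*1/4929 + 4159/1601 = -99/3532450 + 4159/1601 = 14691301051/5655452450 ≈ 2.5977)
1/((-5*(-20))*U + w) = 1/(-5*(-20)*3 + 14691301051/5655452450) = 1/(100*3 + 14691301051/5655452450) = 1/(300 + 14691301051/5655452450) = 1/(1711327036051/5655452450) = 5655452450/1711327036051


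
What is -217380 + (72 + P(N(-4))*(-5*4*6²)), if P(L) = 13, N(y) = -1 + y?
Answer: -226668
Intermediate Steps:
-217380 + (72 + P(N(-4))*(-5*4*6²)) = -217380 + (72 + 13*(-5*4*6²)) = -217380 + (72 + 13*(-20*36)) = -217380 + (72 + 13*(-720)) = -217380 + (72 - 9360) = -217380 - 9288 = -226668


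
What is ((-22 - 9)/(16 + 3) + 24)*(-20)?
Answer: -8500/19 ≈ -447.37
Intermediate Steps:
((-22 - 9)/(16 + 3) + 24)*(-20) = (-31/19 + 24)*(-20) = (425/19)*(-20) = -8500/19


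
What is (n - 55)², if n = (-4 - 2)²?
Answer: 361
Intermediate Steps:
n = 36 (n = (-6)² = 36)
(n - 55)² = (36 - 55)² = (-19)² = 361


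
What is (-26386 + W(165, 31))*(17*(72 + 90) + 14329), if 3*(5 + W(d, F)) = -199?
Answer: -1355911876/3 ≈ -4.5197e+8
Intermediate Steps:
W(d, F) = -214/3 (W(d, F) = -5 + (⅓)*(-199) = -5 - 199/3 = -214/3)
(-26386 + W(165, 31))*(17*(72 + 90) + 14329) = (-26386 - 214/3)*(17*(72 + 90) + 14329) = -79372*(17*162 + 14329)/3 = -79372*(2754 + 14329)/3 = -79372/3*17083 = -1355911876/3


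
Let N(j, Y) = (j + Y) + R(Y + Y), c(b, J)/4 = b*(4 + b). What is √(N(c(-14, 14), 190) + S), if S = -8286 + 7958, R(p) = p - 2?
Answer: 20*√2 ≈ 28.284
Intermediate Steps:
c(b, J) = 4*b*(4 + b) (c(b, J) = 4*(b*(4 + b)) = 4*b*(4 + b))
R(p) = -2 + p
N(j, Y) = -2 + j + 3*Y (N(j, Y) = (j + Y) + (-2 + (Y + Y)) = (Y + j) + (-2 + 2*Y) = -2 + j + 3*Y)
S = -328
√(N(c(-14, 14), 190) + S) = √((-2 + 4*(-14)*(4 - 14) + 3*190) - 328) = √((-2 + 4*(-14)*(-10) + 570) - 328) = √((-2 + 560 + 570) - 328) = √(1128 - 328) = √800 = 20*√2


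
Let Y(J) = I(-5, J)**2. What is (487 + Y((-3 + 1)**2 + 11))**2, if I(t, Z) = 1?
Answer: 238144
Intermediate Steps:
Y(J) = 1 (Y(J) = 1**2 = 1)
(487 + Y((-3 + 1)**2 + 11))**2 = (487 + 1)**2 = 488**2 = 238144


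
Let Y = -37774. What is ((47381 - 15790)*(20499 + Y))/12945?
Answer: -109146905/2589 ≈ -42158.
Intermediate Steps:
((47381 - 15790)*(20499 + Y))/12945 = ((47381 - 15790)*(20499 - 37774))/12945 = (31591*(-17275))*(1/12945) = -545734525*1/12945 = -109146905/2589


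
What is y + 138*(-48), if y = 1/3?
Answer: -19871/3 ≈ -6623.7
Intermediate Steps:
y = ⅓ ≈ 0.33333
y + 138*(-48) = ⅓ + 138*(-48) = ⅓ - 6624 = -19871/3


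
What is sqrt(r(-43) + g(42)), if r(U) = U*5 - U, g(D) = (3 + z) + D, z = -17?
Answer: 12*I ≈ 12.0*I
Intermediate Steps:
g(D) = -14 + D (g(D) = (3 - 17) + D = -14 + D)
r(U) = 4*U (r(U) = 5*U - U = 4*U)
sqrt(r(-43) + g(42)) = sqrt(4*(-43) + (-14 + 42)) = sqrt(-172 + 28) = sqrt(-144) = 12*I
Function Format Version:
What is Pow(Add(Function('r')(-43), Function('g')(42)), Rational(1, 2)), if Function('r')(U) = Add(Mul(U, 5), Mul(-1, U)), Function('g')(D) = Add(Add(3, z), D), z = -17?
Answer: Mul(12, I) ≈ Mul(12.000, I)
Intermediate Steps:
Function('g')(D) = Add(-14, D) (Function('g')(D) = Add(Add(3, -17), D) = Add(-14, D))
Function('r')(U) = Mul(4, U) (Function('r')(U) = Add(Mul(5, U), Mul(-1, U)) = Mul(4, U))
Pow(Add(Function('r')(-43), Function('g')(42)), Rational(1, 2)) = Pow(Add(Mul(4, -43), Add(-14, 42)), Rational(1, 2)) = Pow(Add(-172, 28), Rational(1, 2)) = Pow(-144, Rational(1, 2)) = Mul(12, I)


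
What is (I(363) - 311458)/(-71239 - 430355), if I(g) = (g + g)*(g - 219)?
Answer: 103457/250797 ≈ 0.41251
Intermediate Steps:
I(g) = 2*g*(-219 + g) (I(g) = (2*g)*(-219 + g) = 2*g*(-219 + g))
(I(363) - 311458)/(-71239 - 430355) = (2*363*(-219 + 363) - 311458)/(-71239 - 430355) = (2*363*144 - 311458)/(-501594) = (104544 - 311458)*(-1/501594) = -206914*(-1/501594) = 103457/250797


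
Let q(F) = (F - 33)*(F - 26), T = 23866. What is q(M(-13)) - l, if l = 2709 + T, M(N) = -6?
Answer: -25327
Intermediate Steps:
l = 26575 (l = 2709 + 23866 = 26575)
q(F) = (-33 + F)*(-26 + F)
q(M(-13)) - l = (858 + (-6)² - 59*(-6)) - 1*26575 = (858 + 36 + 354) - 26575 = 1248 - 26575 = -25327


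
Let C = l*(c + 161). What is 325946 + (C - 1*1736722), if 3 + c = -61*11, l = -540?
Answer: -1133756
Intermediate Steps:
c = -674 (c = -3 - 61*11 = -3 - 671 = -674)
C = 277020 (C = -540*(-674 + 161) = -540*(-513) = 277020)
325946 + (C - 1*1736722) = 325946 + (277020 - 1*1736722) = 325946 + (277020 - 1736722) = 325946 - 1459702 = -1133756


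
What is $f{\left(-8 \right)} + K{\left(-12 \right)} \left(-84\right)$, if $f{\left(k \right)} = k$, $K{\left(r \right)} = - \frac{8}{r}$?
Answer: $-64$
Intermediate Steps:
$f{\left(-8 \right)} + K{\left(-12 \right)} \left(-84\right) = -8 + - \frac{8}{-12} \left(-84\right) = -8 + \left(-8\right) \left(- \frac{1}{12}\right) \left(-84\right) = -8 + \frac{2}{3} \left(-84\right) = -8 - 56 = -64$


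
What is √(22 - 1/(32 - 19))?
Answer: √3705/13 ≈ 4.6822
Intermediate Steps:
√(22 - 1/(32 - 19)) = √(22 - 1/13) = √(285/13) = √3705/13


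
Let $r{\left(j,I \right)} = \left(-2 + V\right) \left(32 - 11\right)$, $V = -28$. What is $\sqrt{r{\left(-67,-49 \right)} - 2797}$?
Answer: $i \sqrt{3427} \approx 58.541 i$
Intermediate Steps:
$r{\left(j,I \right)} = -630$ ($r{\left(j,I \right)} = \left(-2 - 28\right) \left(32 - 11\right) = \left(-30\right) 21 = -630$)
$\sqrt{r{\left(-67,-49 \right)} - 2797} = \sqrt{-630 - 2797} = \sqrt{-3427} = i \sqrt{3427}$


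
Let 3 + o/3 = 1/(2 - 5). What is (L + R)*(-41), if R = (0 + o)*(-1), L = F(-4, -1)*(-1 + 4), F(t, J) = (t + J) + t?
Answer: 697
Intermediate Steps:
F(t, J) = J + 2*t (F(t, J) = (J + t) + t = J + 2*t)
o = -10 (o = -9 + 3/(2 - 5) = -9 + 3/(-3) = -9 + 3*(-1/3) = -9 - 1 = -10)
L = -27 (L = (-1 + 2*(-4))*(-1 + 4) = (-1 - 8)*3 = -9*3 = -27)
R = 10 (R = (0 - 10)*(-1) = -10*(-1) = 10)
(L + R)*(-41) = (-27 + 10)*(-41) = -17*(-41) = 697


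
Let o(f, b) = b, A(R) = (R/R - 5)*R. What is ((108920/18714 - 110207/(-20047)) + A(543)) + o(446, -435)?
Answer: -486897517334/187579779 ≈ -2595.7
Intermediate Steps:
A(R) = -4*R (A(R) = (1 - 5)*R = -4*R)
((108920/18714 - 110207/(-20047)) + A(543)) + o(446, -435) = ((108920/18714 - 110207/(-20047)) - 4*543) - 435 = ((108920*(1/18714) - 110207*(-1/20047)) - 2172) - 435 = ((54460/9357 + 110207/20047) - 2172) - 435 = (2122966519/187579779 - 2172) - 435 = -405300313469/187579779 - 435 = -486897517334/187579779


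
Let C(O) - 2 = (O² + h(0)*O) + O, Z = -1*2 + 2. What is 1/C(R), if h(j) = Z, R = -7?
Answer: 1/44 ≈ 0.022727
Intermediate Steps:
Z = 0 (Z = -2 + 2 = 0)
h(j) = 0
C(O) = 2 + O + O² (C(O) = 2 + ((O² + 0*O) + O) = 2 + ((O² + 0) + O) = 2 + (O² + O) = 2 + (O + O²) = 2 + O + O²)
1/C(R) = 1/(2 - 7 + (-7)²) = 1/(2 - 7 + 49) = 1/44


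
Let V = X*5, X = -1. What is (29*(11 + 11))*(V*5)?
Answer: -15950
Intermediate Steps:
V = -5 (V = -1*5 = -5)
(29*(11 + 11))*(V*5) = (29*(11 + 11))*(-5*5) = (29*22)*(-25) = 638*(-25) = -15950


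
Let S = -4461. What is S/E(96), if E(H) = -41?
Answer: 4461/41 ≈ 108.80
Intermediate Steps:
S/E(96) = -4461/(-41) = -4461*(-1/41) = 4461/41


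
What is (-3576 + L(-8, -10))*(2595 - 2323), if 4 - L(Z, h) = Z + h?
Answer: -966688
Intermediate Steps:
L(Z, h) = 4 - Z - h (L(Z, h) = 4 - (Z + h) = 4 + (-Z - h) = 4 - Z - h)
(-3576 + L(-8, -10))*(2595 - 2323) = (-3576 + (4 - 1*(-8) - 1*(-10)))*(2595 - 2323) = (-3576 + (4 + 8 + 10))*272 = (-3576 + 22)*272 = -3554*272 = -966688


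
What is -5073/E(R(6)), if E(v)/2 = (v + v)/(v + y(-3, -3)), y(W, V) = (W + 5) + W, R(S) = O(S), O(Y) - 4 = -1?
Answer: -1691/2 ≈ -845.50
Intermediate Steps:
O(Y) = 3 (O(Y) = 4 - 1 = 3)
R(S) = 3
y(W, V) = 5 + 2*W (y(W, V) = (5 + W) + W = 5 + 2*W)
E(v) = 4*v/(-1 + v) (E(v) = 2*((v + v)/(v + (5 + 2*(-3)))) = 2*((2*v)/(v + (5 - 6))) = 2*((2*v)/(v - 1)) = 2*((2*v)/(-1 + v)) = 2*(2*v/(-1 + v)) = 4*v/(-1 + v))
-5073/E(R(6)) = -5073/(4*3/(-1 + 3)) = -5073/(4*3/2) = -5073/(4*3*(1/2)) = -5073/6 = -5073*1/6 = -1691/2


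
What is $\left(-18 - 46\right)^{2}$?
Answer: $4096$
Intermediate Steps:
$\left(-18 - 46\right)^{2} = \left(-64\right)^{2} = 4096$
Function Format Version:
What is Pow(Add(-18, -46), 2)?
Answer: 4096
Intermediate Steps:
Pow(Add(-18, -46), 2) = Pow(-64, 2) = 4096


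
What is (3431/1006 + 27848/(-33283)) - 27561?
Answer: -922730460693/33482698 ≈ -27558.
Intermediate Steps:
(3431/1006 + 27848/(-33283)) - 27561 = (3431*(1/1006) + 27848*(-1/33283)) - 27561 = (3431/1006 - 27848/33283) - 27561 = 86178885/33482698 - 27561 = -922730460693/33482698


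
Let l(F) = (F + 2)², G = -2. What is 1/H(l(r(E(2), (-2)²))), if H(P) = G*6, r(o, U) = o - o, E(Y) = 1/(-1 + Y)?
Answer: -1/12 ≈ -0.083333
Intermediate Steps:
r(o, U) = 0
l(F) = (2 + F)²
H(P) = -12 (H(P) = -2*6 = -12)
1/H(l(r(E(2), (-2)²))) = 1/(-12) = -1/12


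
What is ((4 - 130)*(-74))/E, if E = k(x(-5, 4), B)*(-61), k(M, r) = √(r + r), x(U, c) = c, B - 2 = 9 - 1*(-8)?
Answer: -4662*√38/1159 ≈ -24.796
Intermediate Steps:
B = 19 (B = 2 + (9 - 1*(-8)) = 2 + (9 + 8) = 2 + 17 = 19)
k(M, r) = √2*√r (k(M, r) = √(2*r) = √2*√r)
E = -61*√38 (E = (√2*√19)*(-61) = √38*(-61) = -61*√38 ≈ -376.03)
((4 - 130)*(-74))/E = ((4 - 130)*(-74))/((-61*√38)) = (-126*(-74))*(-√38/2318) = 9324*(-√38/2318) = -4662*√38/1159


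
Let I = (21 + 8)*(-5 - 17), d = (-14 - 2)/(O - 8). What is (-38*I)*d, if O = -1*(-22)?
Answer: -193952/7 ≈ -27707.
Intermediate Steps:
O = 22
d = -8/7 (d = (-14 - 2)/(22 - 8) = -16/14 = -16*1/14 = -8/7 ≈ -1.1429)
I = -638 (I = 29*(-22) = -638)
(-38*I)*d = -38*(-638)*(-8/7) = 24244*(-8/7) = -193952/7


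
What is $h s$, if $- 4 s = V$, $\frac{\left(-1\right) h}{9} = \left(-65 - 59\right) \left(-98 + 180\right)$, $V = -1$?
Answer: $22878$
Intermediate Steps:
$h = 91512$ ($h = - 9 \left(-65 - 59\right) \left(-98 + 180\right) = - 9 \left(\left(-124\right) 82\right) = \left(-9\right) \left(-10168\right) = 91512$)
$s = \frac{1}{4}$ ($s = \left(- \frac{1}{4}\right) \left(-1\right) = \frac{1}{4} \approx 0.25$)
$h s = 91512 \cdot \frac{1}{4} = 22878$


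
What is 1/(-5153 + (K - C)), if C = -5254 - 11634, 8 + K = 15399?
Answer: 1/27126 ≈ 3.6865e-5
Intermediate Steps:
K = 15391 (K = -8 + 15399 = 15391)
C = -16888
1/(-5153 + (K - C)) = 1/(-5153 + (15391 - 1*(-16888))) = 1/(-5153 + (15391 + 16888)) = 1/(-5153 + 32279) = 1/27126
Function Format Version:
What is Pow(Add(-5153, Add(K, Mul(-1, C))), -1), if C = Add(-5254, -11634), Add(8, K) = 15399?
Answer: Rational(1, 27126) ≈ 3.6865e-5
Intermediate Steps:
K = 15391 (K = Add(-8, 15399) = 15391)
C = -16888
Pow(Add(-5153, Add(K, Mul(-1, C))), -1) = Pow(Add(-5153, Add(15391, Mul(-1, -16888))), -1) = Pow(Add(-5153, Add(15391, 16888)), -1) = Pow(Add(-5153, 32279), -1) = Pow(27126, -1) = Rational(1, 27126)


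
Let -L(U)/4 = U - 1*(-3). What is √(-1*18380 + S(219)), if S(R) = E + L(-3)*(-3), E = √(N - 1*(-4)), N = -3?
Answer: I*√18379 ≈ 135.57*I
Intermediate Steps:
L(U) = -12 - 4*U (L(U) = -4*(U - 1*(-3)) = -4*(U + 3) = -4*(3 + U) = -12 - 4*U)
E = 1 (E = √(-3 - 1*(-4)) = √(-3 + 4) = √1 = 1)
S(R) = 1 (S(R) = 1 + (-12 - 4*(-3))*(-3) = 1 + (-12 + 12)*(-3) = 1 + 0*(-3) = 1 + 0 = 1)
√(-1*18380 + S(219)) = √(-1*18380 + 1) = √(-18380 + 1) = √(-18379) = I*√18379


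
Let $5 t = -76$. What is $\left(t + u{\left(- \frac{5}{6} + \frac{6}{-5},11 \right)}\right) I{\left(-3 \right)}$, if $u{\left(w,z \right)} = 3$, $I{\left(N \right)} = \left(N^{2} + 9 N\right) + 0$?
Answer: $\frac{1098}{5} \approx 219.6$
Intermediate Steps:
$t = - \frac{76}{5}$ ($t = \frac{1}{5} \left(-76\right) = - \frac{76}{5} \approx -15.2$)
$I{\left(N \right)} = N^{2} + 9 N$
$\left(t + u{\left(- \frac{5}{6} + \frac{6}{-5},11 \right)}\right) I{\left(-3 \right)} = \left(- \frac{76}{5} + 3\right) \left(- 3 \left(9 - 3\right)\right) = - \frac{61 \left(\left(-3\right) 6\right)}{5} = \left(- \frac{61}{5}\right) \left(-18\right) = \frac{1098}{5}$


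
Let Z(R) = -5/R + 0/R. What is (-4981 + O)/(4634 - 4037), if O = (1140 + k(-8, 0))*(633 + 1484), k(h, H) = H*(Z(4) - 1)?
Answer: 2408399/597 ≈ 4034.2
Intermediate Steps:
Z(R) = -5/R (Z(R) = -5/R + 0 = -5/R)
k(h, H) = -9*H/4 (k(h, H) = H*(-5/4 - 1) = H*(-9/4) = -9*H/4)
O = 2413380 (O = (1140 - 9/4*0)*(633 + 1484) = (1140 + 0)*2117 = 1140*2117 = 2413380)
(-4981 + O)/(4634 - 4037) = (-4981 + 2413380)/(4634 - 4037) = 2408399/597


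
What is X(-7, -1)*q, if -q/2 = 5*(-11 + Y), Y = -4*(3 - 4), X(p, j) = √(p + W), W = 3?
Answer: 140*I ≈ 140.0*I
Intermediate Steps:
X(p, j) = √(3 + p) (X(p, j) = √(p + 3) = √(3 + p))
Y = 4 (Y = -4*(-1) = 4)
q = 70 (q = -10*(-11 + 4) = -10*(-7) = -2*(-35) = 70)
X(-7, -1)*q = √(3 - 7)*70 = √(-4)*70 = (2*I)*70 = 140*I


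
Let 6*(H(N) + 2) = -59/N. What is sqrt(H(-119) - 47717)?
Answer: I*sqrt(24326913198)/714 ≈ 218.45*I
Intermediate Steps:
H(N) = -2 - 59/(6*N) (H(N) = -2 + (-59/N)/6 = -2 - 59/(6*N))
sqrt(H(-119) - 47717) = sqrt((-2 - 59/6/(-119)) - 47717) = sqrt((-2 - 59/6*(-1/119)) - 47717) = sqrt((-2 + 59/714) - 47717) = sqrt(-1369/714 - 47717) = sqrt(-34071307/714) = I*sqrt(24326913198)/714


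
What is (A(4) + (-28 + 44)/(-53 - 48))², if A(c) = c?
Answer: 150544/10201 ≈ 14.758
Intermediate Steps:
(A(4) + (-28 + 44)/(-53 - 48))² = (4 + (-28 + 44)/(-53 - 48))² = (4 + 16/(-101))² = (4 + 16*(-1/101))² = (4 - 16/101)² = (388/101)² = 150544/10201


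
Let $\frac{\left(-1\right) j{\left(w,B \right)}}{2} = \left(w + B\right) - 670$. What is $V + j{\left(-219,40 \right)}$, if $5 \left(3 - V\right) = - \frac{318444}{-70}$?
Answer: $\frac{19779}{25} \approx 791.16$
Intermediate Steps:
$j{\left(w,B \right)} = 1340 - 2 B - 2 w$ ($j{\left(w,B \right)} = - 2 \left(\left(w + B\right) - 670\right) = - 2 \left(\left(B + w\right) - 670\right) = - 2 \left(-670 + B + w\right) = 1340 - 2 B - 2 w$)
$V = - \frac{22671}{25}$ ($V = 3 - \frac{\left(-318444\right) \frac{1}{-70}}{5} = 3 - \frac{\left(-318444\right) \left(- \frac{1}{70}\right)}{5} = 3 - \frac{22746}{25} = - \frac{22671}{25} \approx -906.84$)
$V + j{\left(-219,40 \right)} = - \frac{22671}{25} - -1698 = - \frac{22671}{25} + \left(1340 - 80 + 438\right) = - \frac{22671}{25} + 1698 = \frac{19779}{25}$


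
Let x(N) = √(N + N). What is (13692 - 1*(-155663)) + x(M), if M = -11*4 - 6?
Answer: 169355 + 10*I ≈ 1.6936e+5 + 10.0*I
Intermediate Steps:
M = -50 (M = -44 - 6 = -50)
x(N) = √2*√N (x(N) = √(2*N) = √2*√N)
(13692 - 1*(-155663)) + x(M) = (13692 - 1*(-155663)) + √2*√(-50) = (13692 + 155663) + √2*(5*I*√2) = 169355 + 10*I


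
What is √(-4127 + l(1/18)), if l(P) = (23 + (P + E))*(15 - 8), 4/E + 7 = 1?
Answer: I*√142930/6 ≈ 63.01*I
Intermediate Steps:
E = -⅔ (E = 4/(-7 + 1) = 4/(-6) = 4*(-⅙) = -⅔ ≈ -0.66667)
l(P) = 469/3 + 7*P (l(P) = (23 + (P - ⅔))*(15 - 8) = (23 + (-⅔ + P))*7 = (67/3 + P)*7 = 469/3 + 7*P)
√(-4127 + l(1/18)) = √(-4127 + (469/3 + 7/18)) = √(-4127 + 2821/18) = √(-71465/18) = I*√142930/6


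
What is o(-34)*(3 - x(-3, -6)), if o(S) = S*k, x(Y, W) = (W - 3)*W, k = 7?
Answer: 12138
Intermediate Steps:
x(Y, W) = W*(-3 + W) (x(Y, W) = (-3 + W)*W = W*(-3 + W))
o(S) = 7*S (o(S) = S*7 = 7*S)
o(-34)*(3 - x(-3, -6)) = (7*(-34))*(3 - (-6)*(-3 - 6)) = -238*(3 - (-6)*(-9)) = -238*(3 - 1*54) = -238*(3 - 54) = -238*(-51) = 12138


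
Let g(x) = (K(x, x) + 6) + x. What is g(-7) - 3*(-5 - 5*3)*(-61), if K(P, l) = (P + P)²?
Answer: -3465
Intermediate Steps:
K(P, l) = 4*P² (K(P, l) = (2*P)² = 4*P²)
g(x) = 6 + x + 4*x² (g(x) = (4*x² + 6) + x = (6 + 4*x²) + x = 6 + x + 4*x²)
g(-7) - 3*(-5 - 5*3)*(-61) = (6 - 7 + 4*(-7)²) - 3*(-5 - 5*3)*(-61) = (6 - 7 + 4*49) - 3*(-5 - 15)*(-61) = (6 - 7 + 196) - 3*(-20)*(-61) = 195 + 60*(-61) = 195 - 3660 = -3465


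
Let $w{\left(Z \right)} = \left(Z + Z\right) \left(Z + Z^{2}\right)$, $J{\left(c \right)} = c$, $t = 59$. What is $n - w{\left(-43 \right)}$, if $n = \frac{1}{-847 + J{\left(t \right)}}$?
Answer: $\frac{122389007}{788} \approx 1.5532 \cdot 10^{5}$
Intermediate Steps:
$n = - \frac{1}{788}$ ($n = \frac{1}{-847 + 59} = \frac{1}{-788} = - \frac{1}{788} \approx -0.001269$)
$w{\left(Z \right)} = 2 Z \left(Z + Z^{2}\right)$
$n - w{\left(-43 \right)} = - \frac{1}{788} - 2 \left(-43\right)^{2} \left(1 - 43\right) = - \frac{1}{788} - 2 \cdot 1849 \left(-42\right) = - \frac{1}{788} - -155316 = - \frac{1}{788} + 155316 = \frac{122389007}{788}$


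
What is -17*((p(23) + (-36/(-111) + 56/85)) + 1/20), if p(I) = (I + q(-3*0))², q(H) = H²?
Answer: -6667817/740 ≈ -9010.6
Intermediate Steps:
p(I) = I² (p(I) = (I + (-3*0)²)² = (I + 0²)² = (I + 0)² = I²)
-17*((p(23) + (-36/(-111) + 56/85)) + 1/20) = -17*((23² + (-36/(-111) + 56/85)) + 1/20) = -17*((529 + (-36*(-1/111) + 56*(1/85))) + 1/20) = -17*((529 + (12/37 + 56/85)) + 1/20) = -17*((529 + 3092/3145) + 1/20) = -17*(1666797/3145 + 1/20) = -17*6667817/12580 = -6667817/740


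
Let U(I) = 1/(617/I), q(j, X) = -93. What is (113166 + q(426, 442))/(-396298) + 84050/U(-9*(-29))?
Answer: 20551529025247/103433778 ≈ 1.9869e+5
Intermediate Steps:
U(I) = I/617
(113166 + q(426, 442))/(-396298) + 84050/U(-9*(-29)) = (113166 - 93)/(-396298) + 84050/(((-9*(-29))/617)) = 113073*(-1/396298) + 84050/(((1/617)*261)) = -113073/396298 + 84050/(261/617) = -113073/396298 + 84050*(617/261) = -113073/396298 + 51858850/261 = 20551529025247/103433778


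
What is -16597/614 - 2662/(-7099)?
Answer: -116187635/4358786 ≈ -26.656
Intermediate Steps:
-16597/614 - 2662/(-7099) = -16597*1/614 - 2662*(-1/7099) = -16597/614 + 2662/7099 = -116187635/4358786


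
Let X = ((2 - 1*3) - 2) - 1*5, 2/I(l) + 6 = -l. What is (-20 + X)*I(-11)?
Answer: -56/5 ≈ -11.200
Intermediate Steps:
I(l) = 2/(-6 - l)
X = -8 (X = ((2 - 3) - 2) - 5 = (-1 - 2) - 5 = -3 - 5 = -8)
(-20 + X)*I(-11) = (-20 - 8)*(-2/(6 - 11)) = -(-56)/(-5) = -(-56)*(-1)/5 = -28*⅖ = -56/5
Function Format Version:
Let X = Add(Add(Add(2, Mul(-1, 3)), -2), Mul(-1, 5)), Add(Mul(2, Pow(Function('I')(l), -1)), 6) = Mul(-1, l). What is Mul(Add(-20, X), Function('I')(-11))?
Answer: Rational(-56, 5) ≈ -11.200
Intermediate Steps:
Function('I')(l) = Mul(2, Pow(Add(-6, Mul(-1, l)), -1))
X = -8 (X = Add(Add(Add(2, -3), -2), -5) = Add(Add(-1, -2), -5) = Add(-3, -5) = -8)
Mul(Add(-20, X), Function('I')(-11)) = Mul(Add(-20, -8), Mul(-2, Pow(Add(6, -11), -1))) = Mul(-28, Mul(-2, Pow(-5, -1))) = Mul(-28, Mul(-2, Rational(-1, 5))) = Mul(-28, Rational(2, 5)) = Rational(-56, 5)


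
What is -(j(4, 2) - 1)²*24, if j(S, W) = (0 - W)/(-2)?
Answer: 0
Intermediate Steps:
j(S, W) = W/2 (j(S, W) = -W*(-½) = W/2)
-(j(4, 2) - 1)²*24 = -((½)*2 - 1)²*24 = -(1 - 1)²*24 = -1*0²*24 = -1*0*24 = 0*24 = 0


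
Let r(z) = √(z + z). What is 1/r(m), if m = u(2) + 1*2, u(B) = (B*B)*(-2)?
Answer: -I*√3/6 ≈ -0.28868*I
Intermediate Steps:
u(B) = -2*B² (u(B) = B²*(-2) = -2*B²)
m = -6 (m = -2*2² + 1*2 = -2*4 + 2 = -8 + 2 = -6)
r(z) = √2*√z (r(z) = √(2*z) = √2*√z)
1/r(m) = 1/(√2*√(-6)) = 1/(√2*(I*√6)) = 1/(2*I*√3) = -I*√3/6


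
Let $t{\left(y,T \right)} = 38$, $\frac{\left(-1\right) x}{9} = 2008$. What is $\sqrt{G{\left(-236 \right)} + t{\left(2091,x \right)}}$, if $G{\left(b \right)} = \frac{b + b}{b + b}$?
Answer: $\sqrt{39} \approx 6.245$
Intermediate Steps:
$x = -18072$ ($x = \left(-9\right) 2008 = -18072$)
$G{\left(b \right)} = 1$ ($G{\left(b \right)} = \frac{2 b}{2 b} = 2 b \frac{1}{2 b} = 1$)
$\sqrt{G{\left(-236 \right)} + t{\left(2091,x \right)}} = \sqrt{1 + 38} = \sqrt{39}$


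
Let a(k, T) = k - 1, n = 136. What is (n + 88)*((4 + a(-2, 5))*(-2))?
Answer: -448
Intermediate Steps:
a(k, T) = -1 + k
(n + 88)*((4 + a(-2, 5))*(-2)) = (136 + 88)*((4 + (-1 - 2))*(-2)) = 224*((4 - 3)*(-2)) = 224*(1*(-2)) = 224*(-2) = -448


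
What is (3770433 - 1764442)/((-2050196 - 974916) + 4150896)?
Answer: 2005991/1125784 ≈ 1.7819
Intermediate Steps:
(3770433 - 1764442)/((-2050196 - 974916) + 4150896) = 2005991/(-3025112 + 4150896) = 2005991/1125784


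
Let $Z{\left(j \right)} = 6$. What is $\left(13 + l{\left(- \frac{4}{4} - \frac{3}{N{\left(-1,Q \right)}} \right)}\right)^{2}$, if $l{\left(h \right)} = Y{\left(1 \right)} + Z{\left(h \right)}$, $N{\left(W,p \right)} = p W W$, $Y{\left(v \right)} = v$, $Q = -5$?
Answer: $400$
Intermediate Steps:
$N{\left(W,p \right)} = p W^{2}$ ($N{\left(W,p \right)} = W p W = p W^{2}$)
$l{\left(h \right)} = 7$ ($l{\left(h \right)} = 1 + 6 = 7$)
$\left(13 + l{\left(- \frac{4}{4} - \frac{3}{N{\left(-1,Q \right)}} \right)}\right)^{2} = \left(13 + 7\right)^{2} = 20^{2} = 400$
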